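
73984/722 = 102 + 170/361 =102.47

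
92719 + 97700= 190419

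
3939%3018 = 921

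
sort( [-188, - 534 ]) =[ -534,-188 ]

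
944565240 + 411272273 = 1355837513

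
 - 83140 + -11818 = -94958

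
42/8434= 21/4217= 0.00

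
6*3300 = 19800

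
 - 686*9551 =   -  6551986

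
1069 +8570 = 9639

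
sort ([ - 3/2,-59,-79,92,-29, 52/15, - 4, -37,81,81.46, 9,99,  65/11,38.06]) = [ - 79,- 59,  -  37, - 29, - 4, - 3/2, 52/15, 65/11, 9, 38.06, 81,81.46, 92, 99]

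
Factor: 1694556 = 2^2*3^2*103^1*457^1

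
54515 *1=54515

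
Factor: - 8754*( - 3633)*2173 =69108531786 = 2^1*3^2*7^1*41^1* 53^1 * 173^1*1459^1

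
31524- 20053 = 11471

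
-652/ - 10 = 326/5 =65.20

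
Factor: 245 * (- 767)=  -  5^1*7^2*13^1*59^1 = - 187915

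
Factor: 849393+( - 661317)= 2^2 * 3^1 * 7^1*2239^1= 188076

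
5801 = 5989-188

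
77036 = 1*77036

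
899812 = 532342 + 367470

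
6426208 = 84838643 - 78412435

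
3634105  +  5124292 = 8758397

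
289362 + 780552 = 1069914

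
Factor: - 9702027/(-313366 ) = 2^( -1) * 3^2 * 19^1*56737^1*156683^ ( - 1)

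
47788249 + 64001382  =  111789631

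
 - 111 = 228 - 339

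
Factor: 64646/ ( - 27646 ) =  - 32323/13823 = - 23^( - 1)* 601^( - 1)*32323^1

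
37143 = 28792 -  - 8351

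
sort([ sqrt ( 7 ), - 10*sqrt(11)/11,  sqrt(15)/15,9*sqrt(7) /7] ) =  [ - 10*sqrt(11) /11 , sqrt(15) /15, sqrt (7), 9*sqrt(7) /7]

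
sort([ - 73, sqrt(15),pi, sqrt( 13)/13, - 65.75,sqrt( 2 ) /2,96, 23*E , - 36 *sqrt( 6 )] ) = [ - 36 * sqrt(6), - 73, -65.75 , sqrt( 13 )/13,sqrt( 2)/2,pi,sqrt( 15 ), 23 *E , 96] 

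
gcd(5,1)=1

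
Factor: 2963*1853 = 5490439 = 17^1 * 109^1*2963^1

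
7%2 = 1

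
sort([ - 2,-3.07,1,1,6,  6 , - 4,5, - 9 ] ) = [-9,-4, - 3.07, - 2, 1,1,  5,6,6] 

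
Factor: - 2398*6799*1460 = -23803842920 = - 2^3*5^1*11^1*13^1 *73^1*109^1*523^1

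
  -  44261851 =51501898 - 95763749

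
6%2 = 0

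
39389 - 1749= 37640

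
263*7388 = 1943044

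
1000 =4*250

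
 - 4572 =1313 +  - 5885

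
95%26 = 17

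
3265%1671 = 1594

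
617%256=105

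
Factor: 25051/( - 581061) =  - 41/951 = - 3^( - 1)*41^1 * 317^( - 1 )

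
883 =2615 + -1732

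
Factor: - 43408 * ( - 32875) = 2^4 * 5^3* 263^1*2713^1= 1427038000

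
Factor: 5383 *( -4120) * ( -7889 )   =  174961926440 = 2^3*5^1 * 7^4 * 23^1*103^1*769^1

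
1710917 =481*3557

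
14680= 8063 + 6617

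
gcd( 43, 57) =1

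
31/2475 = 31/2475 = 0.01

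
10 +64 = 74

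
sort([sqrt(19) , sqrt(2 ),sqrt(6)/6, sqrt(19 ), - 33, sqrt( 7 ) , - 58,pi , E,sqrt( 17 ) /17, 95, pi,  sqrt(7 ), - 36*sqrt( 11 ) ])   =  [ - 36 * sqrt (11) ,- 58 ,  -  33, sqrt(17)/17, sqrt(6)/6, sqrt( 2 ) , sqrt(7) , sqrt( 7),  E,  pi,pi, sqrt(19 ),  sqrt ( 19),95]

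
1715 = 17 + 1698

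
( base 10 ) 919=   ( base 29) 12k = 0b1110010111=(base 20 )25j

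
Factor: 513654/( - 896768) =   -  2^( -7) * 3^1*31^(  -  1)*59^1*113^( - 1)*1451^1 = -256827/448384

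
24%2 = 0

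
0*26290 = 0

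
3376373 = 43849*77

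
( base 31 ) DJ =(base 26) G6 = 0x1a6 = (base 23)i8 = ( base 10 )422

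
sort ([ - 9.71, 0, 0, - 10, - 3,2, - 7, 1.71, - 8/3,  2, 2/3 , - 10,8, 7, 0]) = [ - 10, - 10,- 9.71, - 7, - 3, - 8/3, 0 , 0, 0, 2/3,1.71,2, 2,  7, 8 ]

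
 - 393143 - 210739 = -603882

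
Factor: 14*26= 2^2*7^1*13^1 = 364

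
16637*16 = 266192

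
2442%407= 0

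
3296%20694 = 3296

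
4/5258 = 2/2629 = 0.00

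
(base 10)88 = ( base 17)53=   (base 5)323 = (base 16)58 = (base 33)2m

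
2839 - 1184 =1655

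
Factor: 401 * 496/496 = 401^1 = 401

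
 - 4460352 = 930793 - 5391145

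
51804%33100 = 18704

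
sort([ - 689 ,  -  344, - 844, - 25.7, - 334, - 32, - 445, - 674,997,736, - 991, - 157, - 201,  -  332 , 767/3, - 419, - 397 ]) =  [ - 991, - 844,-689, - 674, - 445 , - 419  ,-397, - 344, - 334, - 332, - 201, - 157,-32,-25.7, 767/3 , 736,997]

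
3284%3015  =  269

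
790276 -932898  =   - 142622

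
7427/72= 103+ 11/72=103.15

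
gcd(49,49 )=49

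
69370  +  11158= 80528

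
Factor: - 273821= -273821^1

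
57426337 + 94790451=152216788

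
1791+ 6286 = 8077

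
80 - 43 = 37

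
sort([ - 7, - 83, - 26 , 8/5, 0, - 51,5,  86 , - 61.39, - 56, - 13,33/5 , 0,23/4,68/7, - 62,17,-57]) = [ - 83,-62, - 61.39, - 57, - 56, - 51, - 26,  -  13, - 7,0, 0 , 8/5, 5,23/4,33/5, 68/7,17,  86]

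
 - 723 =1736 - 2459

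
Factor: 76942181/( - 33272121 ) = - 3^(- 1)*1153^(-1 )*9619^(  -  1 ) * 76942181^1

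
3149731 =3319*949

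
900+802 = 1702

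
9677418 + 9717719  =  19395137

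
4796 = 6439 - 1643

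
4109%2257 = 1852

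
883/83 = 883/83 = 10.64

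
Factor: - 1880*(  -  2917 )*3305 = 18124487800 = 2^3*5^2 * 47^1 * 661^1*2917^1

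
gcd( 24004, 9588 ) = 68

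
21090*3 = 63270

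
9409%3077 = 178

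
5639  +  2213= 7852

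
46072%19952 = 6168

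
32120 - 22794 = 9326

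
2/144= 1/72 = 0.01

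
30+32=62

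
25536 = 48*532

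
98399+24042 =122441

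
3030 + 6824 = 9854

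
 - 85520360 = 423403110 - 508923470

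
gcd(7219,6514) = 1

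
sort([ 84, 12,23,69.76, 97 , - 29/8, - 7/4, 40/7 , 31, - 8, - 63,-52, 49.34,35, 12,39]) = [  -  63,  -  52, -8  ,  -  29/8, - 7/4,40/7,12,12, 23,31, 35, 39,49.34, 69.76, 84,  97]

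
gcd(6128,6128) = 6128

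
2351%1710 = 641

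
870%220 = 210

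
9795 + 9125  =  18920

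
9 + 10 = 19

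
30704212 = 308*99689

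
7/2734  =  7/2734 =0.00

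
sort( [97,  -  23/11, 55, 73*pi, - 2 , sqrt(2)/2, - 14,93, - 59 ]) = [  -  59, - 14, - 23/11 ,-2, sqrt( 2)/2, 55, 93,  97, 73 * pi] 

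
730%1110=730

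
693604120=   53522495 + 640081625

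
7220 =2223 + 4997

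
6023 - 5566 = 457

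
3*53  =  159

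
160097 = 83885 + 76212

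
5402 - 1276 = 4126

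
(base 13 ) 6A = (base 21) 44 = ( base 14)64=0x58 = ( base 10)88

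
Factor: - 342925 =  - 5^2*11^1*29^1 * 43^1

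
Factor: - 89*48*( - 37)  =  158064  =  2^4*3^1*37^1*89^1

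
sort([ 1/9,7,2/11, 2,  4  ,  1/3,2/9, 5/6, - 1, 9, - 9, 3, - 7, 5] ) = [  -  9, - 7,-1,1/9 , 2/11,2/9, 1/3 , 5/6,2, 3, 4,  5,7, 9]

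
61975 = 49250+12725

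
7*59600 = 417200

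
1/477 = 1/477 = 0.00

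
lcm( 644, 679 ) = 62468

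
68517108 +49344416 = 117861524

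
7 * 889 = 6223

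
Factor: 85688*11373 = 974529624=2^3 * 3^1*17^1* 223^1*10711^1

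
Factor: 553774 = 2^1*13^1 * 19^2*59^1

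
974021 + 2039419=3013440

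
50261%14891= 5588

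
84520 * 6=507120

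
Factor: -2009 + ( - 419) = - 2428 = - 2^2 * 607^1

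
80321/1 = 80321  =  80321.00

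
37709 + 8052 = 45761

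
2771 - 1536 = 1235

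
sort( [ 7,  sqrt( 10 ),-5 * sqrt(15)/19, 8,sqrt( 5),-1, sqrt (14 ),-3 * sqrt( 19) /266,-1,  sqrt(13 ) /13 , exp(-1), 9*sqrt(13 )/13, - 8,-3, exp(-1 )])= [ - 8,-3, - 5*sqrt(15) /19, - 1,-1, - 3*sqrt(19 ) /266,  sqrt(13 )/13, exp(- 1),exp( -1), sqrt(5 ), 9*  sqrt(13 ) /13,  sqrt( 10), sqrt ( 14 ),7,  8 ]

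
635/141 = 4+71/141 = 4.50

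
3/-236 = - 1 + 233/236  =  - 0.01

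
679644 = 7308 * 93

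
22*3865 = 85030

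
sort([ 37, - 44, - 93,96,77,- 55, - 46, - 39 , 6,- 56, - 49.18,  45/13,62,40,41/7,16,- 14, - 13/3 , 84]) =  [ - 93, - 56, - 55,-49.18, - 46, - 44, - 39,  -  14, - 13/3, 45/13,  41/7, 6,16,37,40,62, 77 , 84,  96 ] 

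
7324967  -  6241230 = 1083737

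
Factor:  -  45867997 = - 7^1*269^1 * 24359^1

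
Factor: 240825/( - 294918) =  - 325/398=-2^(-1)*5^2*13^1*199^( - 1 ) 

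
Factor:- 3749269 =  - 431^1*8699^1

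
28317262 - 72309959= -43992697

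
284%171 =113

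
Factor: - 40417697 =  - 47^1*379^1*2269^1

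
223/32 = 223/32 =6.97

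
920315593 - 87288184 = 833027409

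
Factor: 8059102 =2^1 * 199^1 * 20249^1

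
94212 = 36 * 2617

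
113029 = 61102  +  51927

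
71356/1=71356  =  71356.00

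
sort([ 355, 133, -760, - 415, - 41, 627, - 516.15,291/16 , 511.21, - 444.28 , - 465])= [-760, - 516.15, - 465, - 444.28, - 415,-41, 291/16, 133, 355, 511.21  ,  627] 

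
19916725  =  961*20725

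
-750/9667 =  - 1+8917/9667= - 0.08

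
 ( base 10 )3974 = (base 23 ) 7bi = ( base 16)f86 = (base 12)2372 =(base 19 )b03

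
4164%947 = 376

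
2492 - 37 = 2455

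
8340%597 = 579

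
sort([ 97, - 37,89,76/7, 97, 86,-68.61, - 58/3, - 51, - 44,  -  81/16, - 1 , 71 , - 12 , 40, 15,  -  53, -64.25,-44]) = [ - 68.61, -64.25, - 53,-51, - 44,- 44, - 37, - 58/3, -12,-81/16, - 1,76/7,15,40, 71,86,89,97,97] 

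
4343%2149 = 45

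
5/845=1/169 = 0.01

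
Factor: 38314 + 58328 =2^1 *3^2*7^1*13^1*59^1 = 96642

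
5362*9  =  48258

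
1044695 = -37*( - 28235 ) 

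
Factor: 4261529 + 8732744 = 12994273 = 17^1*764369^1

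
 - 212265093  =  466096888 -678361981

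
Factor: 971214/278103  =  323738/92701  =  2^1*7^( - 1 )*17^(  -  1 )*19^( - 1)*41^( - 1)*161869^1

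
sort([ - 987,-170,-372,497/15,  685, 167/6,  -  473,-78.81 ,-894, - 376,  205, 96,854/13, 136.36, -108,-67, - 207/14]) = [-987,-894, - 473,-376,-372,  -  170,  -  108, - 78.81, - 67,-207/14, 167/6, 497/15, 854/13,96 , 136.36,205, 685 ] 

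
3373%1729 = 1644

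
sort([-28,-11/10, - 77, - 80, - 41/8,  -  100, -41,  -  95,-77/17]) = [-100,- 95, - 80,- 77,-41, -28, - 41/8, - 77/17, - 11/10]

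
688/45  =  15 + 13/45 = 15.29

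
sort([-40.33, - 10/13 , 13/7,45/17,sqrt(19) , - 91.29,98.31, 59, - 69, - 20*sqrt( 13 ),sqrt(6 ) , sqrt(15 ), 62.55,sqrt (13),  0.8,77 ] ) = [ - 91.29, - 20 * sqrt(13), - 69,- 40.33, - 10/13 , 0.8,13/7,sqrt(6 ),45/17, sqrt(13 ),sqrt(15 ),sqrt( 19 ), 59,62.55,77, 98.31]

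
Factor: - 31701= -3^1*10567^1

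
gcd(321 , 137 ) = 1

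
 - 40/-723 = 40/723 = 0.06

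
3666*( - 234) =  - 857844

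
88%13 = 10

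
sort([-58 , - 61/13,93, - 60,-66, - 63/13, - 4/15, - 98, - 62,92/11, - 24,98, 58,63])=[ - 98, - 66, - 62 , - 60,-58, - 24, -63/13 , - 61/13,  -  4/15,92/11, 58, 63, 93,  98]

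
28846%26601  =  2245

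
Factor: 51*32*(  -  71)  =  -115872 = -2^5  *3^1*17^1*71^1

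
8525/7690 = 1 + 167/1538 = 1.11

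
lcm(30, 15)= 30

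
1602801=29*55269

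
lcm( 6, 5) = 30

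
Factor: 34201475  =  5^2*7^1*11^1*109^1*163^1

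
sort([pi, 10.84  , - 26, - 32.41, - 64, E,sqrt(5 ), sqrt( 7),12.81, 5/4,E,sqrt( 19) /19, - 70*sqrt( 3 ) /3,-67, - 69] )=[ - 69, - 67, - 64,-70*sqrt( 3) /3, - 32.41, - 26,  sqrt( 19) /19,5/4,  sqrt( 5), sqrt (7),E,E, pi, 10.84,12.81]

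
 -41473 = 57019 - 98492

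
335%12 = 11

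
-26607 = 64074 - 90681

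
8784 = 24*366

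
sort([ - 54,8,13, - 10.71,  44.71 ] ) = [- 54, - 10.71,8, 13, 44.71 ]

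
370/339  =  370/339 = 1.09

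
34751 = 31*1121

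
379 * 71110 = 26950690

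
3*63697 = 191091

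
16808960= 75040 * 224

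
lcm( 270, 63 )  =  1890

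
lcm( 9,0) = 0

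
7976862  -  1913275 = 6063587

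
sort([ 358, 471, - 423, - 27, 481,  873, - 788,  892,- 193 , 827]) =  [  -  788, - 423, - 193,  -  27, 358, 471, 481, 827, 873, 892] 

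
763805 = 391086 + 372719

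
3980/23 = 3980/23 = 173.04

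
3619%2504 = 1115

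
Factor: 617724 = 2^2*3^2*17159^1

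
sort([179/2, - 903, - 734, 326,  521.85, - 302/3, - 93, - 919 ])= [-919, - 903, - 734, - 302/3, - 93,  179/2, 326,  521.85]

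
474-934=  - 460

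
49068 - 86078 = - 37010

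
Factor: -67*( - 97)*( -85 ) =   -  552415= - 5^1*17^1*67^1*97^1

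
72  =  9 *8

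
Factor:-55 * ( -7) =5^1*7^1*11^1 = 385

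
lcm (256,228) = 14592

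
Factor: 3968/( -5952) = -2/3=-2^1*3^( - 1)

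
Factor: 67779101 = 13^1*5213777^1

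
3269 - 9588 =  - 6319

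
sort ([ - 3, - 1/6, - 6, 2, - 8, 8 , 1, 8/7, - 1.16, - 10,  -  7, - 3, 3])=[  -  10, - 8, - 7, - 6, - 3,-3,-1.16, - 1/6, 1,8/7,2, 3, 8 ] 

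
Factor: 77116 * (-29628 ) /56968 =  - 2^1* 3^2*13^1 * 823^1*1483^1*7121^(  -  1)= - 285599106/7121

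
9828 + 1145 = 10973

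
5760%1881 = 117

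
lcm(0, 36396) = 0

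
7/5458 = 7/5458 = 0.00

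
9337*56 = 522872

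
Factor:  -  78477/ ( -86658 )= 2^(  -  1)*7^1*11^( - 1)*13^ ( - 1)*37^1 = 259/286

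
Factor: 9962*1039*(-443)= - 4585279474 = - 2^1*17^1*293^1*443^1*1039^1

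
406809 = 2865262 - 2458453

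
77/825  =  7/75 = 0.09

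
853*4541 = 3873473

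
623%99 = 29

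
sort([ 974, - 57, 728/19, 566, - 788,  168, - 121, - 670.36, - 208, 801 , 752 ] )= [ - 788, - 670.36, - 208,-121,-57,728/19, 168,  566,  752 , 801,974]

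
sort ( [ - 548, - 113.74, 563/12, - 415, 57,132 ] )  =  [ - 548, - 415,  -  113.74,563/12, 57 , 132 ]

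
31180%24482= 6698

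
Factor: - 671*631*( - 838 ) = 2^1*11^1*61^1*419^1*631^1 = 354810038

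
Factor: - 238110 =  - 2^1*3^1*5^1 * 7937^1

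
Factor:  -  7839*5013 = - 39296907  =  -3^4 * 13^1*67^1*557^1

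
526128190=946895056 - 420766866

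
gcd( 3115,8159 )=1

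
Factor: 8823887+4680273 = 13504160 = 2^5*5^1*84401^1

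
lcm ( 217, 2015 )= 14105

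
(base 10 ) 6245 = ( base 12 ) 3745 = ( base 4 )1201211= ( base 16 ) 1865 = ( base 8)14145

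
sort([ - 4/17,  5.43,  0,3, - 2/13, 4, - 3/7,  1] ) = [- 3/7, - 4/17,- 2/13,0, 1, 3, 4,  5.43] 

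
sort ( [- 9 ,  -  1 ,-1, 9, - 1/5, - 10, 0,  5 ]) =[ - 10, -9, - 1, - 1, - 1/5 , 0, 5 , 9] 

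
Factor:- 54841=- 173^1* 317^1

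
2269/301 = 7 + 162/301=   7.54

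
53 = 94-41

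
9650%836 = 454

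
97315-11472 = 85843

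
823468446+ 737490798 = 1560959244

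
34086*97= 3306342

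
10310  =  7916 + 2394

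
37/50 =37/50  =  0.74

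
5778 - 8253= - 2475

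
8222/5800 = 4111/2900=1.42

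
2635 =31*85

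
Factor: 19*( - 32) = - 608 = -  2^5*19^1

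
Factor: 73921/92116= 2^( - 2) * 29^1*2549^1 * 23029^( - 1 )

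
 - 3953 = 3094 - 7047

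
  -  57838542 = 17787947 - 75626489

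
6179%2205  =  1769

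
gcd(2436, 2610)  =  174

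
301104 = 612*492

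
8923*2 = 17846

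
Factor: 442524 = 2^2*3^1*36877^1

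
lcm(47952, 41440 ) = 3356640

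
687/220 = 687/220 = 3.12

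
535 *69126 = 36982410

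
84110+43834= 127944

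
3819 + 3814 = 7633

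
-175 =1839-2014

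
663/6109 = 663/6109=0.11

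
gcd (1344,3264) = 192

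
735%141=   30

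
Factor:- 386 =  - 2^1*193^1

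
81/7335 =9/815 = 0.01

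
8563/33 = 8563/33 = 259.48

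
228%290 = 228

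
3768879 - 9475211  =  -5706332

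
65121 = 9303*7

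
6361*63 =400743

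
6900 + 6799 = 13699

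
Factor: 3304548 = 2^2*3^2 * 13^1*23^1*307^1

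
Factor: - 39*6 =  - 234 = -2^1  *  3^2*13^1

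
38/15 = 38/15 = 2.53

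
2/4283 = 2/4283 = 0.00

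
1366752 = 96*14237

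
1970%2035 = 1970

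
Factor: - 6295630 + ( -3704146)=-2^5*19^1 * 16447^1 =- 9999776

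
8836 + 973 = 9809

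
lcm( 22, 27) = 594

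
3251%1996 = 1255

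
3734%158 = 100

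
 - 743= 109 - 852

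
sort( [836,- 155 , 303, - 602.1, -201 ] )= [  -  602.1, - 201, -155,303,836]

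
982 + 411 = 1393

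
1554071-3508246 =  - 1954175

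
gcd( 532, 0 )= 532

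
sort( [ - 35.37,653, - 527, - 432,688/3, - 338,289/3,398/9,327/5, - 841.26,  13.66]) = [ - 841.26, - 527,  -  432, - 338, - 35.37,13.66,398/9,327/5 , 289/3,688/3,653 ]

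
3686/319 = 3686/319=11.55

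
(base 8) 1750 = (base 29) 15E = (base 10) 1000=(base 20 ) 2A0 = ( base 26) 1CC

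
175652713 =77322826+98329887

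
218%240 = 218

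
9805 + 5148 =14953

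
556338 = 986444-430106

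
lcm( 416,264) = 13728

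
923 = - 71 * ( - 13)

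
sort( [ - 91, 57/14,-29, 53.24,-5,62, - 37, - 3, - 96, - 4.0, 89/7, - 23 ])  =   [-96, - 91, -37, - 29,-23, - 5, - 4.0, - 3,57/14,89/7, 53.24, 62]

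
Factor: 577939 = 577939^1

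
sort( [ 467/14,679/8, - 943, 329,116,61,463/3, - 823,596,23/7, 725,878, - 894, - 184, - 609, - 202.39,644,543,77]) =[ - 943, - 894, -823, - 609, - 202.39, - 184,23/7,467/14,  61,77, 679/8,116, 463/3, 329, 543, 596,644,725, 878]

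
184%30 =4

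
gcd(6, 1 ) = 1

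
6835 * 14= 95690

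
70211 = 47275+22936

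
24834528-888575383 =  - 863740855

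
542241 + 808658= 1350899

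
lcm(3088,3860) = 15440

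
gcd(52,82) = 2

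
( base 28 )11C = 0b1100111000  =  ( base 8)1470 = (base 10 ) 824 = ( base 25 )17O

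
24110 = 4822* 5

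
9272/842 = 11+ 5/421 = 11.01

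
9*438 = 3942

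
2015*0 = 0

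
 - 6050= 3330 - 9380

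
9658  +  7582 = 17240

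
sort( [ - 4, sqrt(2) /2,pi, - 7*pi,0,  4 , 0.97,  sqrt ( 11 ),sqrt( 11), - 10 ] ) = [ - 7* pi, - 10, - 4,0, sqrt( 2) /2,  0.97,pi,  sqrt( 11), sqrt(11 ),4 ]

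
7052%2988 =1076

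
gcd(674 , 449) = 1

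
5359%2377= 605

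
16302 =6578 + 9724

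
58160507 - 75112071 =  - 16951564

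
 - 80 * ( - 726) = 58080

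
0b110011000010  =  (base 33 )2ww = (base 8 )6302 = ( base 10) 3266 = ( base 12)1a82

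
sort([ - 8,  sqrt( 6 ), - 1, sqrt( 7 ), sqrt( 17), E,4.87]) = [-8,-1,sqrt(6),sqrt( 7),E,sqrt( 17 ),4.87]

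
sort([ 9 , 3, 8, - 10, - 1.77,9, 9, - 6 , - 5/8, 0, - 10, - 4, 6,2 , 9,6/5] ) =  [ - 10,-10, - 6, - 4, - 1.77, - 5/8 , 0, 6/5,2,  3,6, 8,9,  9, 9, 9 ] 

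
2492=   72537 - 70045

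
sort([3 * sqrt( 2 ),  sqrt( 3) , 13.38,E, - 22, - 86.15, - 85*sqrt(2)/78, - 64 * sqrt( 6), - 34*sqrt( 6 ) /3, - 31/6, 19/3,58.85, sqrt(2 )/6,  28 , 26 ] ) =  [ - 64*sqrt( 6), - 86.15 , - 34*sqrt( 6 ) /3, - 22 , - 31/6, - 85*sqrt( 2 )/78, sqrt( 2)/6, sqrt( 3), E, 3 * sqrt( 2),  19/3, 13.38,26,28, 58.85]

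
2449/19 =128 + 17/19 = 128.89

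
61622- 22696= 38926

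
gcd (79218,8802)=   8802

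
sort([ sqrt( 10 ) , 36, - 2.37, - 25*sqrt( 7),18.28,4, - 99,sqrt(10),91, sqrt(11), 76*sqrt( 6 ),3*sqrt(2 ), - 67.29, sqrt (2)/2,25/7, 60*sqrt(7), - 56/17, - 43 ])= [ - 99, - 67.29, - 25*sqrt(7) , - 43, - 56/17, - 2.37, sqrt (2 ) /2, sqrt ( 10 ),sqrt( 10), sqrt( 11 ),25/7,4,3*sqrt( 2 ), 18.28,36,91, 60*sqrt (7), 76*sqrt( 6 )] 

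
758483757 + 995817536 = 1754301293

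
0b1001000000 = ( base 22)144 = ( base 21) 169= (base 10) 576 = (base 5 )4301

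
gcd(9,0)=9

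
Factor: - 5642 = - 2^1*  7^1*13^1*31^1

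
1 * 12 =12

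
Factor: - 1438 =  - 2^1*719^1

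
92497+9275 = 101772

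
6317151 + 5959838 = 12276989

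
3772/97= 38 + 86/97 = 38.89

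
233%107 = 19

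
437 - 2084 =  - 1647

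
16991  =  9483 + 7508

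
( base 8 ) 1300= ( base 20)1f4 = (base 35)k4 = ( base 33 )LB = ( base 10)704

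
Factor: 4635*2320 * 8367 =2^4*3^3*5^2*29^1*103^1*2789^1 = 89972024400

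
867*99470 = 86240490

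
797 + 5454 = 6251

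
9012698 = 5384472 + 3628226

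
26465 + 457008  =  483473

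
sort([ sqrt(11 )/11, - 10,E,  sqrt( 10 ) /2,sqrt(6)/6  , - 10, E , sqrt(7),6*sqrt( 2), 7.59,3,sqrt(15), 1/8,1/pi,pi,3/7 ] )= [ - 10,- 10, 1/8, sqrt(11) /11, 1/pi,sqrt(6)/6,3/7,sqrt ( 10 ) /2,sqrt(7) , E , E , 3,pi, sqrt(15 ),7.59, 6*sqrt(2) ] 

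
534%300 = 234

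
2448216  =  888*2757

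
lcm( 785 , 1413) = 7065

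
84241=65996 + 18245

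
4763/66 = 72  +  1/6 = 72.17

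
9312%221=30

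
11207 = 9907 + 1300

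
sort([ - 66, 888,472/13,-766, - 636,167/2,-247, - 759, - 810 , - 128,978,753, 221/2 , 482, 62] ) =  [ - 810, - 766, - 759,- 636, - 247, - 128, - 66,472/13,62, 167/2, 221/2, 482,753,888, 978]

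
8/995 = 8/995  =  0.01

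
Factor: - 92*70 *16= - 2^7*5^1*7^1*23^1 = - 103040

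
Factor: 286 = 2^1*11^1 * 13^1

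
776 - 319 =457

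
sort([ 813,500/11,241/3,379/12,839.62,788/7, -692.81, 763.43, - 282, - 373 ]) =[ - 692.81, - 373, - 282,  379/12,  500/11,241/3,788/7,763.43,813,839.62]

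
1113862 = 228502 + 885360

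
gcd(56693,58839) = 1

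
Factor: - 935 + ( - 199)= - 1134  =  - 2^1*3^4*7^1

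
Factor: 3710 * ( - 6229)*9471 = -218870926890 =- 2^1*3^1*5^1*7^2 *11^1 * 41^1*53^1*6229^1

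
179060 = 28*6395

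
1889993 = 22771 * 83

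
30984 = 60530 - 29546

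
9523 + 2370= 11893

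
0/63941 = 0 =0.00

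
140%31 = 16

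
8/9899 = 8/9899 = 0.00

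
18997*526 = 9992422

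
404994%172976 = 59042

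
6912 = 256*27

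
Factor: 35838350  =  2^1*5^2*43^1 * 79^1 * 211^1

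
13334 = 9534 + 3800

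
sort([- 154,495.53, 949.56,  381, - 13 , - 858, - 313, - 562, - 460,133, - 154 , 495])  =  [ - 858,-562, - 460,-313 , - 154, - 154, - 13,133,  381,495, 495.53,949.56 ]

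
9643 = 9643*1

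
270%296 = 270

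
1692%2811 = 1692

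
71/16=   4  +  7/16 =4.44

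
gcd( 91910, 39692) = 2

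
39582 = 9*4398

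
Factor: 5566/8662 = 2783/4331 =11^2*23^1*61^( - 1)*71^( - 1)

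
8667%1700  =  167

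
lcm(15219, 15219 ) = 15219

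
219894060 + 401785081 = 621679141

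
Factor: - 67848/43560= - 257/165 = - 3^( - 1 ) *5^( - 1 ) * 11^(- 1)*257^1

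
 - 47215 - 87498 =-134713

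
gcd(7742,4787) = 1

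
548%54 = 8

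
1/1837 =1/1837 = 0.00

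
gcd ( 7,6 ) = 1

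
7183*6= 43098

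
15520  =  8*1940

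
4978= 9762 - 4784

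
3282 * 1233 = 4046706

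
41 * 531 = 21771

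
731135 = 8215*89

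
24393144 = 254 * 96036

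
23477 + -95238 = - 71761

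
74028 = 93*796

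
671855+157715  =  829570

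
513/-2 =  - 257 + 1/2 = -256.50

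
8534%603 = 92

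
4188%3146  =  1042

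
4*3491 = 13964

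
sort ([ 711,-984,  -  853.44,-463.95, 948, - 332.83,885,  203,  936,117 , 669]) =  [ -984, - 853.44, - 463.95,-332.83,117,203,669,711,885,936, 948]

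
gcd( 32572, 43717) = 1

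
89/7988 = 89/7988  =  0.01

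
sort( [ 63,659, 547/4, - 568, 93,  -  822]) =[-822, - 568, 63, 93,547/4, 659] 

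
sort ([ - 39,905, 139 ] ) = [  -  39,  139,905]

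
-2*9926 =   -  19852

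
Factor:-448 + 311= - 137^1  =  -137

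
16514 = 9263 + 7251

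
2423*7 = 16961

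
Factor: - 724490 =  - 2^1*5^1*13^1*5573^1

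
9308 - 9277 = 31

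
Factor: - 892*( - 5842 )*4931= 25695756584  =  2^3*23^1*127^1*223^1 * 4931^1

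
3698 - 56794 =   -  53096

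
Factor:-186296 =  - 2^3 * 11^1*29^1*73^1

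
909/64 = 909/64 = 14.20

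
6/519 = 2/173 =0.01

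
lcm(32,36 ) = 288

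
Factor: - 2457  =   - 3^3 *7^1  *13^1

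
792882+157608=950490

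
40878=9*4542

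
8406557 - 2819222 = 5587335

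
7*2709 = 18963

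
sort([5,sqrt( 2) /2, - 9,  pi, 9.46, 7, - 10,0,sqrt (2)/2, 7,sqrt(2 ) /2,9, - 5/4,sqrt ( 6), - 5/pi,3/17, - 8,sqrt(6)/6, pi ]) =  [  -  10, - 9, - 8, - 5/pi , - 5/4,0, 3/17,sqrt(6 )/6,sqrt( 2 ) /2,  sqrt( 2 )/2,sqrt(2 )/2,sqrt(6), pi,pi,  5, 7, 7,  9,9.46]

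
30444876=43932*693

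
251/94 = 251/94 = 2.67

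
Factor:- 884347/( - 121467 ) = 3^( - 1)*19^ (  -  1) * 383^1 * 2131^( - 1 )  *  2309^1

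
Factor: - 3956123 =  - 19^1*208217^1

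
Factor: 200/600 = 1/3 = 3^( - 1)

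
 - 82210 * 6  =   -493260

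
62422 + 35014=97436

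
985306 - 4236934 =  - 3251628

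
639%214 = 211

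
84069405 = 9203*9135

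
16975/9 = 16975/9 = 1886.11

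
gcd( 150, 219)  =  3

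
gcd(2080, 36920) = 520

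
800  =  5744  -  4944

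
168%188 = 168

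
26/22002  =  13/11001 =0.00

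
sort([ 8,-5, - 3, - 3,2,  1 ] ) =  [ - 5, - 3, - 3, 1,2,8 ] 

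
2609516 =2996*871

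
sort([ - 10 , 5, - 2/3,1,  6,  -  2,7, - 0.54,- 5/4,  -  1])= [-10, - 2,  -  5/4,  -  1 , - 2/3, - 0.54  ,  1, 5,6 , 7]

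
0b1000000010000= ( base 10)4112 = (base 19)b78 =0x1010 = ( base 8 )10020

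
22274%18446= 3828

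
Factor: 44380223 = 44380223^1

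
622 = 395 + 227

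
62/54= 31/27 = 1.15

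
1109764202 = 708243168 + 401521034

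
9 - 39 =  - 30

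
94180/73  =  1290 + 10/73 = 1290.14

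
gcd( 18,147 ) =3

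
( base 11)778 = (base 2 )1110100100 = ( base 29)134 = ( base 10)932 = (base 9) 1245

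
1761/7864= 1761/7864= 0.22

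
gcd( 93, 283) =1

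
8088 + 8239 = 16327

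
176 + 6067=6243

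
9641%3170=131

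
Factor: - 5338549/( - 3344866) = 2^( - 1)*7^(-1)*238919^(- 1)*5338549^1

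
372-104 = 268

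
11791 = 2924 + 8867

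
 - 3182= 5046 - 8228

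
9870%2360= 430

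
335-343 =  - 8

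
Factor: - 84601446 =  -2^1  *  3^1*439^1*32119^1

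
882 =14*63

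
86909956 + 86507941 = 173417897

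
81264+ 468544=549808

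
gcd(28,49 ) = 7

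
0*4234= 0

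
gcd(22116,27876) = 12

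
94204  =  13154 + 81050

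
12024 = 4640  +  7384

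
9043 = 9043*1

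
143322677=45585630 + 97737047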